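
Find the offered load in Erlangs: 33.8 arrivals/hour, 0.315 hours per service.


Offered load a = lambda * E[S] = 33.8 * 0.315 = 10.65 Erlangs

10.65 Erlangs


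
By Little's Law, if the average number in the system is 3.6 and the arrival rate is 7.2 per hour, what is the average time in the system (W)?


W = L / lambda = 3.6 / 7.2 = 0.5 hours

0.5 hours


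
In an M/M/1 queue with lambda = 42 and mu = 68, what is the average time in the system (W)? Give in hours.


W = 1/(mu - lambda) = 1/(68 - 42) = 0.0385 hours

0.0385 hours


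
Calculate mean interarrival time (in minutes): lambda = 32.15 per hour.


Mean interarrival time = 60/lambda = 60/32.15 = 1.87 minutes

1.87 minutes


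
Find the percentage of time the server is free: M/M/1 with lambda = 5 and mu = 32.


Idle fraction = (1 - rho) * 100 = (1 - 5/32) * 100 = 84.4%

84.4%


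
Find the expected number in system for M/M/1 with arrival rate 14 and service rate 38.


rho = 14/38; L = rho/(1-rho) = 0.58

0.58


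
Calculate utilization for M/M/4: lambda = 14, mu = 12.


rho = lambda/(c*mu) = 14/(4*12) = 0.2917

0.2917


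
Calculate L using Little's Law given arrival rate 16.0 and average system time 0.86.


L = lambda * W = 16.0 * 0.86 = 13.76

13.76


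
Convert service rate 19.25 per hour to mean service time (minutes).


Mean service time = 60/mu = 60/19.25 = 3.12 minutes

3.12 minutes


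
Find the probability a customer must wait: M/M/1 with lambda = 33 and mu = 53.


P(wait) = rho = lambda/mu = 33/53 = 0.6226

0.6226


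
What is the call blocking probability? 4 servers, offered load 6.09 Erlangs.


B(N,A) = (A^N/N!) / sum(A^k/k!, k=0..N) with N=4, A=6.09 = 0.4753

0.4753


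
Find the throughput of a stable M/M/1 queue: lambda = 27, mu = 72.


For a stable queue (lambda < mu), throughput = lambda = 27 per hour

27 per hour


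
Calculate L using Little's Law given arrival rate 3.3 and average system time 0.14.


L = lambda * W = 3.3 * 0.14 = 0.46

0.46


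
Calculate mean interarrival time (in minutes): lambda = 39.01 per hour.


Mean interarrival time = 60/lambda = 60/39.01 = 1.54 minutes

1.54 minutes


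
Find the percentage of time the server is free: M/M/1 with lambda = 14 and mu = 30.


Idle fraction = (1 - rho) * 100 = (1 - 14/30) * 100 = 53.3%

53.3%


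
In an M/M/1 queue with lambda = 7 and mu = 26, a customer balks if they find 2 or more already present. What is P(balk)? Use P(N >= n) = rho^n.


P(N >= 2) = rho^2 = (7/26)^2 = 0.0725

0.0725


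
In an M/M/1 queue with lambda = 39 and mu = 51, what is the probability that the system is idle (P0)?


P0 = 1 - rho = 1 - 39/51 = 0.2353

0.2353


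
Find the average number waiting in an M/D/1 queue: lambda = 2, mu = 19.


M/D/1: Lq = rho^2 / (2*(1-rho)) where rho = 2/19; Lq = 0.01

0.01


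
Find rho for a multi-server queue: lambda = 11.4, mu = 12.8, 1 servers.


rho = lambda / (c * mu) = 11.4 / (1 * 12.8) = 0.8906

0.8906


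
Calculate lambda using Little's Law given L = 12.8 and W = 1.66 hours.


lambda = L / W = 12.8 / 1.66 = 7.71 per hour

7.71 per hour


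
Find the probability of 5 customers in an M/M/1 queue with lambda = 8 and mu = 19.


rho = 8/19; P(n) = (1-rho)*rho^n = (1-8/19)*(8/19)^5 = 0.0077

0.0077


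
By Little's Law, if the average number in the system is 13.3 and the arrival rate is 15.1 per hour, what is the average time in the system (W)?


W = L / lambda = 13.3 / 15.1 = 0.8808 hours

0.8808 hours


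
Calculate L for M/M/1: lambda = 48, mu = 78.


rho = 48/78; L = rho/(1-rho) = 1.6

1.6


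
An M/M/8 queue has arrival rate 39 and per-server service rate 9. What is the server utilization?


rho = lambda/(c*mu) = 39/(8*9) = 0.5417

0.5417


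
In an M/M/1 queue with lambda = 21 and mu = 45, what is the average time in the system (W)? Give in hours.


W = 1/(mu - lambda) = 1/(45 - 21) = 0.0417 hours

0.0417 hours


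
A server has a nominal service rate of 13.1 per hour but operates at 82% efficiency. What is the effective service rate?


Effective rate = mu * efficiency = 13.1 * 0.82 = 10.74 per hour

10.74 per hour


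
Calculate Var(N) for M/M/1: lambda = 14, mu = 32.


rho = 14/32; Var(N) = rho/(1-rho)^2 = 1.38

1.38


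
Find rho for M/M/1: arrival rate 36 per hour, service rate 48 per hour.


rho = lambda/mu = 36/48 = 0.75

0.75


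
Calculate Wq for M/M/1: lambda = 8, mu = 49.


rho = 8/49; Wq = rho/(mu - lambda) = 0.004 hours

0.004 hours


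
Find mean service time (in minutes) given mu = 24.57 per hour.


Mean service time = 60/mu = 60/24.57 = 2.44 minutes

2.44 minutes


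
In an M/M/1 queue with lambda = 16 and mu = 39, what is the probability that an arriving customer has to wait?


P(wait) = rho = lambda/mu = 16/39 = 0.4103

0.4103


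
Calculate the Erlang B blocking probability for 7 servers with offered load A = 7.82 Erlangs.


B(N,A) = (A^N/N!) / sum(A^k/k!, k=0..N) with N=7, A=7.82 = 0.2979

0.2979


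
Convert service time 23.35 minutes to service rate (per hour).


mu = 60 / avg_service_time = 60 / 23.35 = 2.57 per hour

2.57 per hour


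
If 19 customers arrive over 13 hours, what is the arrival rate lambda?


lambda = total arrivals / time = 19 / 13 = 1.46 per hour

1.46 per hour


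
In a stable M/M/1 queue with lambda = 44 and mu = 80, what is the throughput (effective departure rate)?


For a stable queue (lambda < mu), throughput = lambda = 44 per hour

44 per hour


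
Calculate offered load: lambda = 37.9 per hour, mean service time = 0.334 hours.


Offered load a = lambda * E[S] = 37.9 * 0.334 = 12.66 Erlangs

12.66 Erlangs


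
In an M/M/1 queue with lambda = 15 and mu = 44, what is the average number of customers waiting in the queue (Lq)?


rho = 15/44; Lq = rho^2/(1-rho) = 0.18

0.18


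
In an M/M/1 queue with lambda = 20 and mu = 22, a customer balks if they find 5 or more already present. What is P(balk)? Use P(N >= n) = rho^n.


P(N >= 5) = rho^5 = (20/22)^5 = 0.6209

0.6209


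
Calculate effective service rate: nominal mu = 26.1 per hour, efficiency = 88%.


Effective rate = mu * efficiency = 26.1 * 0.88 = 22.97 per hour

22.97 per hour


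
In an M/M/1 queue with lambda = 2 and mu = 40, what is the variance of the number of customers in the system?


rho = 2/40; Var(N) = rho/(1-rho)^2 = 0.06

0.06


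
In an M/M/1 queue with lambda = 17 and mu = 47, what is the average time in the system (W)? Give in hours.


W = 1/(mu - lambda) = 1/(47 - 17) = 0.0333 hours

0.0333 hours


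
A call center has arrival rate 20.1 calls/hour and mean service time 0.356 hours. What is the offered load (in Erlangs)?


Offered load a = lambda * E[S] = 20.1 * 0.356 = 7.16 Erlangs

7.16 Erlangs


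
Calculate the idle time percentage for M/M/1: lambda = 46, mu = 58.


Idle fraction = (1 - rho) * 100 = (1 - 46/58) * 100 = 20.7%

20.7%


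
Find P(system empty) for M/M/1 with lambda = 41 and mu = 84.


P0 = 1 - rho = 1 - 41/84 = 0.5119

0.5119


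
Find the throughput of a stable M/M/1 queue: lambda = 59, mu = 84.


For a stable queue (lambda < mu), throughput = lambda = 59 per hour

59 per hour


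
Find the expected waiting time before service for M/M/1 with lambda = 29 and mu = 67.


rho = 29/67; Wq = rho/(mu - lambda) = 0.0114 hours

0.0114 hours


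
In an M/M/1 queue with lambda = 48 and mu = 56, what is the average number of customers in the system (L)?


rho = 48/56; L = rho/(1-rho) = 6.0

6.0


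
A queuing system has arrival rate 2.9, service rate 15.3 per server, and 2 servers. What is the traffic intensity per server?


rho = lambda / (c * mu) = 2.9 / (2 * 15.3) = 0.0948

0.0948


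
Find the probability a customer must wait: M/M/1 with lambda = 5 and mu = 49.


P(wait) = rho = lambda/mu = 5/49 = 0.102

0.102


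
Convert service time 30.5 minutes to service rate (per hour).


mu = 60 / avg_service_time = 60 / 30.5 = 1.97 per hour

1.97 per hour


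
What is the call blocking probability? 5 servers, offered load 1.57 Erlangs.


B(N,A) = (A^N/N!) / sum(A^k/k!, k=0..N) with N=5, A=1.57 = 0.0166

0.0166


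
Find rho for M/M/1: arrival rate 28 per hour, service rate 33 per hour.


rho = lambda/mu = 28/33 = 0.8485

0.8485


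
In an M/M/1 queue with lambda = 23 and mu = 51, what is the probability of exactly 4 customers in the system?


rho = 23/51; P(n) = (1-rho)*rho^n = (1-23/51)*(23/51)^4 = 0.0227

0.0227


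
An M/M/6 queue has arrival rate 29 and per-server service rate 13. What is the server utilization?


rho = lambda/(c*mu) = 29/(6*13) = 0.3718

0.3718


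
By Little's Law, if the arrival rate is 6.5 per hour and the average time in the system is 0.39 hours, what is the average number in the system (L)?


L = lambda * W = 6.5 * 0.39 = 2.54

2.54


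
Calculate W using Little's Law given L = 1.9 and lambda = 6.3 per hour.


W = L / lambda = 1.9 / 6.3 = 0.3016 hours

0.3016 hours


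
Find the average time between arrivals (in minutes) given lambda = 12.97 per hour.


Mean interarrival time = 60/lambda = 60/12.97 = 4.63 minutes

4.63 minutes


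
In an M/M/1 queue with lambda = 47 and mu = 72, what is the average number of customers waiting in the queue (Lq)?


rho = 47/72; Lq = rho^2/(1-rho) = 1.23

1.23


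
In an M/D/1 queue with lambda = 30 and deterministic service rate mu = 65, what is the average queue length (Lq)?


M/D/1: Lq = rho^2 / (2*(1-rho)) where rho = 30/65; Lq = 0.2

0.2


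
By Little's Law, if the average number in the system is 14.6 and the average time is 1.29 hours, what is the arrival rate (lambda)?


lambda = L / W = 14.6 / 1.29 = 11.32 per hour

11.32 per hour


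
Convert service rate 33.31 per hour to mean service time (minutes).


Mean service time = 60/mu = 60/33.31 = 1.8 minutes

1.8 minutes


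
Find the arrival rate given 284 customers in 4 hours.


lambda = total arrivals / time = 284 / 4 = 71.0 per hour

71.0 per hour


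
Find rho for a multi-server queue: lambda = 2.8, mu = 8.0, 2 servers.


rho = lambda / (c * mu) = 2.8 / (2 * 8.0) = 0.175

0.175


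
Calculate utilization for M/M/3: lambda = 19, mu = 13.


rho = lambda/(c*mu) = 19/(3*13) = 0.4872

0.4872


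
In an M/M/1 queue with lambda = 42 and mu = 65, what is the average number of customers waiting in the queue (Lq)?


rho = 42/65; Lq = rho^2/(1-rho) = 1.18

1.18


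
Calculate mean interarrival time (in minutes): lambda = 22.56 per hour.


Mean interarrival time = 60/lambda = 60/22.56 = 2.66 minutes

2.66 minutes


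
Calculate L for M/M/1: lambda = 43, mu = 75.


rho = 43/75; L = rho/(1-rho) = 1.34

1.34


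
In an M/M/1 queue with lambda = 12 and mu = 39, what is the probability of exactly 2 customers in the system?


rho = 12/39; P(n) = (1-rho)*rho^n = (1-12/39)*(12/39)^2 = 0.0655

0.0655


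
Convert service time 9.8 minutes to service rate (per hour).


mu = 60 / avg_service_time = 60 / 9.8 = 6.12 per hour

6.12 per hour


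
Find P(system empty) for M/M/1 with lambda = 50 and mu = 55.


P0 = 1 - rho = 1 - 50/55 = 0.0909

0.0909


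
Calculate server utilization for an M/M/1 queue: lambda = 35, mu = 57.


rho = lambda/mu = 35/57 = 0.614

0.614


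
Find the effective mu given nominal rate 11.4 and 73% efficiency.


Effective rate = mu * efficiency = 11.4 * 0.73 = 8.32 per hour

8.32 per hour


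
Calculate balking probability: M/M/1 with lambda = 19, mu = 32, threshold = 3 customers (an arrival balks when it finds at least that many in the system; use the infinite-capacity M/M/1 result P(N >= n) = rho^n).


P(N >= 3) = rho^3 = (19/32)^3 = 0.2093

0.2093


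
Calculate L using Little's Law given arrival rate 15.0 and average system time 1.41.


L = lambda * W = 15.0 * 1.41 = 21.15

21.15


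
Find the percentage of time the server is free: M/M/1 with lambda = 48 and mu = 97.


Idle fraction = (1 - rho) * 100 = (1 - 48/97) * 100 = 50.5%

50.5%


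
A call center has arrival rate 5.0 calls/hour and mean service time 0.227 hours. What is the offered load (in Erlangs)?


Offered load a = lambda * E[S] = 5.0 * 0.227 = 1.14 Erlangs

1.14 Erlangs


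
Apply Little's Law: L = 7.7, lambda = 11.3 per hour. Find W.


W = L / lambda = 7.7 / 11.3 = 0.6814 hours

0.6814 hours


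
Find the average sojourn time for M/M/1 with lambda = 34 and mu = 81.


W = 1/(mu - lambda) = 1/(81 - 34) = 0.0213 hours

0.0213 hours


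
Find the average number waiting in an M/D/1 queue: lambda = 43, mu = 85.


M/D/1: Lq = rho^2 / (2*(1-rho)) where rho = 43/85; Lq = 0.26

0.26


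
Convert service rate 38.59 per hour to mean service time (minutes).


Mean service time = 60/mu = 60/38.59 = 1.55 minutes

1.55 minutes


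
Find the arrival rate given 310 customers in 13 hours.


lambda = total arrivals / time = 310 / 13 = 23.85 per hour

23.85 per hour


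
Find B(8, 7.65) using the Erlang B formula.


B(N,A) = (A^N/N!) / sum(A^k/k!, k=0..N) with N=8, A=7.65 = 0.216

0.216


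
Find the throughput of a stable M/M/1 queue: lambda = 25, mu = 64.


For a stable queue (lambda < mu), throughput = lambda = 25 per hour

25 per hour


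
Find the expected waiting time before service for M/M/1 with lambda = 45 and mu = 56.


rho = 45/56; Wq = rho/(mu - lambda) = 0.0731 hours

0.0731 hours


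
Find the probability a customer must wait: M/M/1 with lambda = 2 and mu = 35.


P(wait) = rho = lambda/mu = 2/35 = 0.0571

0.0571


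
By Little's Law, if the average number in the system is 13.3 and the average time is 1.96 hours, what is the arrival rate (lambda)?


lambda = L / W = 13.3 / 1.96 = 6.79 per hour

6.79 per hour


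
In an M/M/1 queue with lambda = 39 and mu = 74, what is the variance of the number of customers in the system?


rho = 39/74; Var(N) = rho/(1-rho)^2 = 2.36

2.36


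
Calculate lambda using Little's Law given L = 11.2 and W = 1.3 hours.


lambda = L / W = 11.2 / 1.3 = 8.62 per hour

8.62 per hour


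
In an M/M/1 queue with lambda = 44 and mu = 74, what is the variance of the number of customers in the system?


rho = 44/74; Var(N) = rho/(1-rho)^2 = 3.62

3.62


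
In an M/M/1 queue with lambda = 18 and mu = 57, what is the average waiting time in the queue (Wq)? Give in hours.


rho = 18/57; Wq = rho/(mu - lambda) = 0.0081 hours

0.0081 hours


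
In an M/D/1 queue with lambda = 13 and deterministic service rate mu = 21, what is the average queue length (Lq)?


M/D/1: Lq = rho^2 / (2*(1-rho)) where rho = 13/21; Lq = 0.5

0.5


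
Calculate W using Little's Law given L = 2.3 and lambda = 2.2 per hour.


W = L / lambda = 2.3 / 2.2 = 1.0455 hours

1.0455 hours


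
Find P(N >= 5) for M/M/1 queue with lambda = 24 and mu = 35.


P(N >= 5) = rho^5 = (24/35)^5 = 0.1516

0.1516


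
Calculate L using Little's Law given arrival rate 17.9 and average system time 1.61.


L = lambda * W = 17.9 * 1.61 = 28.82

28.82


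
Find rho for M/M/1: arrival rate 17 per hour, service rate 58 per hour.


rho = lambda/mu = 17/58 = 0.2931

0.2931


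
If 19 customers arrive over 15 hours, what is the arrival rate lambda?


lambda = total arrivals / time = 19 / 15 = 1.27 per hour

1.27 per hour


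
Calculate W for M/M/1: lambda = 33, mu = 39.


W = 1/(mu - lambda) = 1/(39 - 33) = 0.1667 hours

0.1667 hours


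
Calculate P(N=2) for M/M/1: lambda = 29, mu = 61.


rho = 29/61; P(n) = (1-rho)*rho^n = (1-29/61)*(29/61)^2 = 0.1186

0.1186


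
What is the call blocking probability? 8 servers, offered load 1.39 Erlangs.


B(N,A) = (A^N/N!) / sum(A^k/k!, k=0..N) with N=8, A=1.39 = 0.0001

0.0001


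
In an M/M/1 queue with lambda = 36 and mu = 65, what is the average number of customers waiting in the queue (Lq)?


rho = 36/65; Lq = rho^2/(1-rho) = 0.69

0.69


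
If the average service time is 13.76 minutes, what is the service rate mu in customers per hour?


mu = 60 / avg_service_time = 60 / 13.76 = 4.36 per hour

4.36 per hour


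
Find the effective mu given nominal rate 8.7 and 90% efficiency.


Effective rate = mu * efficiency = 8.7 * 0.9 = 7.83 per hour

7.83 per hour


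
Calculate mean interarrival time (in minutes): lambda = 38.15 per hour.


Mean interarrival time = 60/lambda = 60/38.15 = 1.57 minutes

1.57 minutes


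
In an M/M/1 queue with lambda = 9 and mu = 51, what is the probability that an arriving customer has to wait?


P(wait) = rho = lambda/mu = 9/51 = 0.1765

0.1765


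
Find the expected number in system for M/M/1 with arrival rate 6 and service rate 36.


rho = 6/36; L = rho/(1-rho) = 0.2

0.2


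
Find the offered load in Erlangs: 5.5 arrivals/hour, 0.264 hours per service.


Offered load a = lambda * E[S] = 5.5 * 0.264 = 1.45 Erlangs

1.45 Erlangs


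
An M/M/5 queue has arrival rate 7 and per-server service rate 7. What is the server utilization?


rho = lambda/(c*mu) = 7/(5*7) = 0.2

0.2


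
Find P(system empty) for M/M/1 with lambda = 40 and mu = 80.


P0 = 1 - rho = 1 - 40/80 = 0.5

0.5


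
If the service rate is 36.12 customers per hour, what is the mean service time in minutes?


Mean service time = 60/mu = 60/36.12 = 1.66 minutes

1.66 minutes


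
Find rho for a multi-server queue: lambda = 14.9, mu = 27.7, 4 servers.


rho = lambda / (c * mu) = 14.9 / (4 * 27.7) = 0.1345

0.1345


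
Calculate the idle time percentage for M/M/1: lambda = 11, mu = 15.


Idle fraction = (1 - rho) * 100 = (1 - 11/15) * 100 = 26.7%

26.7%


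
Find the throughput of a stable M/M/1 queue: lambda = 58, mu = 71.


For a stable queue (lambda < mu), throughput = lambda = 58 per hour

58 per hour


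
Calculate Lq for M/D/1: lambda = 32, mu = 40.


M/D/1: Lq = rho^2 / (2*(1-rho)) where rho = 32/40; Lq = 1.6

1.6


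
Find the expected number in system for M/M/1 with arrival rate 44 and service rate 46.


rho = 44/46; L = rho/(1-rho) = 22.0

22.0


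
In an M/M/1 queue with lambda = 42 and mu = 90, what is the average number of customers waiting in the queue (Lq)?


rho = 42/90; Lq = rho^2/(1-rho) = 0.41

0.41


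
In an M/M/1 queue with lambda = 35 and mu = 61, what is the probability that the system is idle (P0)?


P0 = 1 - rho = 1 - 35/61 = 0.4262

0.4262


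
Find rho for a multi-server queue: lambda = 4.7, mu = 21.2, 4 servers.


rho = lambda / (c * mu) = 4.7 / (4 * 21.2) = 0.0554

0.0554


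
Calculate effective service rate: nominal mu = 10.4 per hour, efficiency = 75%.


Effective rate = mu * efficiency = 10.4 * 0.75 = 7.8 per hour

7.8 per hour


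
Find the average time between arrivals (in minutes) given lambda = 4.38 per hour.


Mean interarrival time = 60/lambda = 60/4.38 = 13.7 minutes

13.7 minutes


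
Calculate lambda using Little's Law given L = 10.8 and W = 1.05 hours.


lambda = L / W = 10.8 / 1.05 = 10.29 per hour

10.29 per hour


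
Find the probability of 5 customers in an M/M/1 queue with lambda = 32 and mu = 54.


rho = 32/54; P(n) = (1-rho)*rho^n = (1-32/54)*(32/54)^5 = 0.0298

0.0298


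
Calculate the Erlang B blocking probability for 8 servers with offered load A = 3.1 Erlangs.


B(N,A) = (A^N/N!) / sum(A^k/k!, k=0..N) with N=8, A=3.1 = 0.0096

0.0096


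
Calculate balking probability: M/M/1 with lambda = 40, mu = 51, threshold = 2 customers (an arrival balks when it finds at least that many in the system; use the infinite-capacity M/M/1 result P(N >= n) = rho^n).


P(N >= 2) = rho^2 = (40/51)^2 = 0.6151

0.6151


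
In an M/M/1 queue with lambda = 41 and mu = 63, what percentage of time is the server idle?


Idle fraction = (1 - rho) * 100 = (1 - 41/63) * 100 = 34.9%

34.9%


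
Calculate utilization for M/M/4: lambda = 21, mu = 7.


rho = lambda/(c*mu) = 21/(4*7) = 0.75

0.75


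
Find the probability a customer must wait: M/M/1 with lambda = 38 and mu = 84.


P(wait) = rho = lambda/mu = 38/84 = 0.4524

0.4524


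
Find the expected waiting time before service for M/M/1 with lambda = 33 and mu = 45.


rho = 33/45; Wq = rho/(mu - lambda) = 0.0611 hours

0.0611 hours


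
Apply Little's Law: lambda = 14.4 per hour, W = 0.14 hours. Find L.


L = lambda * W = 14.4 * 0.14 = 2.02

2.02


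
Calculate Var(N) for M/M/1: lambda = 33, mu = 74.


rho = 33/74; Var(N) = rho/(1-rho)^2 = 1.45

1.45


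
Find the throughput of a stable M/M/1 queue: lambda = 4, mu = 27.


For a stable queue (lambda < mu), throughput = lambda = 4 per hour

4 per hour


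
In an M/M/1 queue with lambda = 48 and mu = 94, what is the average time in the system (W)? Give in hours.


W = 1/(mu - lambda) = 1/(94 - 48) = 0.0217 hours

0.0217 hours


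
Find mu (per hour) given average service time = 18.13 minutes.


mu = 60 / avg_service_time = 60 / 18.13 = 3.31 per hour

3.31 per hour


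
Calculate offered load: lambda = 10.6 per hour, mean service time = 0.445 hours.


Offered load a = lambda * E[S] = 10.6 * 0.445 = 4.72 Erlangs

4.72 Erlangs


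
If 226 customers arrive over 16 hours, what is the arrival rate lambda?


lambda = total arrivals / time = 226 / 16 = 14.13 per hour

14.13 per hour


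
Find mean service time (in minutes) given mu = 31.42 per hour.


Mean service time = 60/mu = 60/31.42 = 1.91 minutes

1.91 minutes


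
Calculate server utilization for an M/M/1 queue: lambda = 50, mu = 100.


rho = lambda/mu = 50/100 = 0.5

0.5


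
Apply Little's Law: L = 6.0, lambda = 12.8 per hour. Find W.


W = L / lambda = 6.0 / 12.8 = 0.4688 hours

0.4688 hours


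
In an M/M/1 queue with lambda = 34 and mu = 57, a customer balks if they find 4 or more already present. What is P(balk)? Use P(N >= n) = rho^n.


P(N >= 4) = rho^4 = (34/57)^4 = 0.1266

0.1266


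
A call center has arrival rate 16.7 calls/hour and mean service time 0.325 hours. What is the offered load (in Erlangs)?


Offered load a = lambda * E[S] = 16.7 * 0.325 = 5.43 Erlangs

5.43 Erlangs


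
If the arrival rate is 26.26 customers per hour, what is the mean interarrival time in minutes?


Mean interarrival time = 60/lambda = 60/26.26 = 2.28 minutes

2.28 minutes


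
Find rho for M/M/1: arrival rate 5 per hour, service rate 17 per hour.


rho = lambda/mu = 5/17 = 0.2941

0.2941


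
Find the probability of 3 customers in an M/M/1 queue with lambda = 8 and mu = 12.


rho = 8/12; P(n) = (1-rho)*rho^n = (1-8/12)*(8/12)^3 = 0.0988

0.0988


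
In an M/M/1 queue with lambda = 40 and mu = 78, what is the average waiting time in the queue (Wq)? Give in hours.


rho = 40/78; Wq = rho/(mu - lambda) = 0.0135 hours

0.0135 hours


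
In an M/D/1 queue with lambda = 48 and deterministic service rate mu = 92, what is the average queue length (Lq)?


M/D/1: Lq = rho^2 / (2*(1-rho)) where rho = 48/92; Lq = 0.28

0.28


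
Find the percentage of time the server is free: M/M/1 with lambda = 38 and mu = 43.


Idle fraction = (1 - rho) * 100 = (1 - 38/43) * 100 = 11.6%

11.6%


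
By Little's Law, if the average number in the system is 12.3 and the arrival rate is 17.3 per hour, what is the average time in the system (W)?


W = L / lambda = 12.3 / 17.3 = 0.711 hours

0.711 hours


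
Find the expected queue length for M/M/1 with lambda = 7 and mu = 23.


rho = 7/23; Lq = rho^2/(1-rho) = 0.13

0.13


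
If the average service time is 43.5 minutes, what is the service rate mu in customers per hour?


mu = 60 / avg_service_time = 60 / 43.5 = 1.38 per hour

1.38 per hour


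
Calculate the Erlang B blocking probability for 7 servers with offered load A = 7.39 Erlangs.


B(N,A) = (A^N/N!) / sum(A^k/k!, k=0..N) with N=7, A=7.39 = 0.2726

0.2726


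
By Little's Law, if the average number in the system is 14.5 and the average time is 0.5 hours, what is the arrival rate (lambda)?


lambda = L / W = 14.5 / 0.5 = 29.0 per hour

29.0 per hour


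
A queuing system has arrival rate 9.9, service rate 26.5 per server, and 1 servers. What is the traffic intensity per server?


rho = lambda / (c * mu) = 9.9 / (1 * 26.5) = 0.3736

0.3736


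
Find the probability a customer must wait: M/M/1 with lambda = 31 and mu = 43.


P(wait) = rho = lambda/mu = 31/43 = 0.7209

0.7209


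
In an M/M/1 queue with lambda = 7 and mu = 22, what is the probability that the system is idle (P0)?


P0 = 1 - rho = 1 - 7/22 = 0.6818

0.6818


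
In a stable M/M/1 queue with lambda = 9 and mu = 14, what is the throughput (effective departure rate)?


For a stable queue (lambda < mu), throughput = lambda = 9 per hour

9 per hour


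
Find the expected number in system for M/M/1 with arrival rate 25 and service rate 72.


rho = 25/72; L = rho/(1-rho) = 0.53

0.53


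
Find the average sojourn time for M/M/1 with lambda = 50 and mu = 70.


W = 1/(mu - lambda) = 1/(70 - 50) = 0.05 hours

0.05 hours


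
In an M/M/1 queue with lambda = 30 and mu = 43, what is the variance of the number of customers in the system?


rho = 30/43; Var(N) = rho/(1-rho)^2 = 7.63

7.63


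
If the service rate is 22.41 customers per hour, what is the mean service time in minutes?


Mean service time = 60/mu = 60/22.41 = 2.68 minutes

2.68 minutes


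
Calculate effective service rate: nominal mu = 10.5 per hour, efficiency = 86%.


Effective rate = mu * efficiency = 10.5 * 0.86 = 9.03 per hour

9.03 per hour


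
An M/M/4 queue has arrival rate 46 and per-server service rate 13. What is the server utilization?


rho = lambda/(c*mu) = 46/(4*13) = 0.8846

0.8846


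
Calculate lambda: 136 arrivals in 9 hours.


lambda = total arrivals / time = 136 / 9 = 15.11 per hour

15.11 per hour


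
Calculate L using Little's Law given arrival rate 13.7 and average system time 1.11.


L = lambda * W = 13.7 * 1.11 = 15.21

15.21


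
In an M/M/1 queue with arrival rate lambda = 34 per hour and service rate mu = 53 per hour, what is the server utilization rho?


rho = lambda/mu = 34/53 = 0.6415

0.6415


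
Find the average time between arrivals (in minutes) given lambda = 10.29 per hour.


Mean interarrival time = 60/lambda = 60/10.29 = 5.83 minutes

5.83 minutes


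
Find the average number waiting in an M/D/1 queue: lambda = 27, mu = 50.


M/D/1: Lq = rho^2 / (2*(1-rho)) where rho = 27/50; Lq = 0.32

0.32


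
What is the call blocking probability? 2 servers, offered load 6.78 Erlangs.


B(N,A) = (A^N/N!) / sum(A^k/k!, k=0..N) with N=2, A=6.78 = 0.7471

0.7471


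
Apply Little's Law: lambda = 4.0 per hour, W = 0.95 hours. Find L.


L = lambda * W = 4.0 * 0.95 = 3.8

3.8


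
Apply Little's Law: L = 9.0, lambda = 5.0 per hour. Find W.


W = L / lambda = 9.0 / 5.0 = 1.8 hours

1.8 hours


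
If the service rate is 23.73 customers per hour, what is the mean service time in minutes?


Mean service time = 60/mu = 60/23.73 = 2.53 minutes

2.53 minutes


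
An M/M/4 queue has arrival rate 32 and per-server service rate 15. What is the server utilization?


rho = lambda/(c*mu) = 32/(4*15) = 0.5333

0.5333


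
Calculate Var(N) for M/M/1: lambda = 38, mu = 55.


rho = 38/55; Var(N) = rho/(1-rho)^2 = 7.23

7.23


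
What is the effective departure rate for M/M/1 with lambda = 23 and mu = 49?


For a stable queue (lambda < mu), throughput = lambda = 23 per hour

23 per hour


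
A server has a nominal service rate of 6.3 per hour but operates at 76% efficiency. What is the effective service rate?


Effective rate = mu * efficiency = 6.3 * 0.76 = 4.79 per hour

4.79 per hour


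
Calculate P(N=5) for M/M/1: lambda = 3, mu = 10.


rho = 3/10; P(n) = (1-rho)*rho^n = (1-3/10)*(3/10)^5 = 0.0017

0.0017


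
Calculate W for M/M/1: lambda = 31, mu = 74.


W = 1/(mu - lambda) = 1/(74 - 31) = 0.0233 hours

0.0233 hours


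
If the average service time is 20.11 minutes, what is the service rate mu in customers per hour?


mu = 60 / avg_service_time = 60 / 20.11 = 2.98 per hour

2.98 per hour


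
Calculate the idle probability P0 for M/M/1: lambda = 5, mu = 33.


P0 = 1 - rho = 1 - 5/33 = 0.8485

0.8485


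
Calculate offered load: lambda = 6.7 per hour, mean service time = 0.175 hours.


Offered load a = lambda * E[S] = 6.7 * 0.175 = 1.17 Erlangs

1.17 Erlangs


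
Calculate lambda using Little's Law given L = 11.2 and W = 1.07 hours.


lambda = L / W = 11.2 / 1.07 = 10.47 per hour

10.47 per hour


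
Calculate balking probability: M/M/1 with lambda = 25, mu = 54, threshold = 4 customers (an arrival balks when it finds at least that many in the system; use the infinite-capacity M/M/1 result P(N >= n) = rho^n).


P(N >= 4) = rho^4 = (25/54)^4 = 0.0459

0.0459


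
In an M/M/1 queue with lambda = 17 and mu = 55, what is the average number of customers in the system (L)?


rho = 17/55; L = rho/(1-rho) = 0.45

0.45


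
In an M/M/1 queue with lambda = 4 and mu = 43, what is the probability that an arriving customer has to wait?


P(wait) = rho = lambda/mu = 4/43 = 0.093

0.093


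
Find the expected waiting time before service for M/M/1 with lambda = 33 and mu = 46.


rho = 33/46; Wq = rho/(mu - lambda) = 0.0552 hours

0.0552 hours


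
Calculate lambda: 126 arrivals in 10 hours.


lambda = total arrivals / time = 126 / 10 = 12.6 per hour

12.6 per hour


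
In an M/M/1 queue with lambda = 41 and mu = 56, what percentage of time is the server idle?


Idle fraction = (1 - rho) * 100 = (1 - 41/56) * 100 = 26.8%

26.8%


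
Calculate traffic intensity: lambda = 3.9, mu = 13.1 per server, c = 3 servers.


rho = lambda / (c * mu) = 3.9 / (3 * 13.1) = 0.0992

0.0992


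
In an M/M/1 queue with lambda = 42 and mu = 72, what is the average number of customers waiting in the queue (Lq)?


rho = 42/72; Lq = rho^2/(1-rho) = 0.82

0.82


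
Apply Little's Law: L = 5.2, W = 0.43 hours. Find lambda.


lambda = L / W = 5.2 / 0.43 = 12.09 per hour

12.09 per hour


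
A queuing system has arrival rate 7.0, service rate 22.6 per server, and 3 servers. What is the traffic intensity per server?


rho = lambda / (c * mu) = 7.0 / (3 * 22.6) = 0.1032

0.1032


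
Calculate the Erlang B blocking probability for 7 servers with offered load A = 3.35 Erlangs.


B(N,A) = (A^N/N!) / sum(A^k/k!, k=0..N) with N=7, A=3.35 = 0.0337

0.0337


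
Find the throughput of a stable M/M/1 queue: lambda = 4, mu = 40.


For a stable queue (lambda < mu), throughput = lambda = 4 per hour

4 per hour


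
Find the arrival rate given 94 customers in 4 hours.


lambda = total arrivals / time = 94 / 4 = 23.5 per hour

23.5 per hour


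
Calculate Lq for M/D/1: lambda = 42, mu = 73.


M/D/1: Lq = rho^2 / (2*(1-rho)) where rho = 42/73; Lq = 0.39

0.39


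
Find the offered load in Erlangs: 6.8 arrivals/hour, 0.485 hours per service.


Offered load a = lambda * E[S] = 6.8 * 0.485 = 3.3 Erlangs

3.3 Erlangs


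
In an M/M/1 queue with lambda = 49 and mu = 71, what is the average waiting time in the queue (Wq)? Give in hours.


rho = 49/71; Wq = rho/(mu - lambda) = 0.0314 hours

0.0314 hours


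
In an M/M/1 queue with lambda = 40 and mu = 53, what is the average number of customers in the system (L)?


rho = 40/53; L = rho/(1-rho) = 3.08

3.08


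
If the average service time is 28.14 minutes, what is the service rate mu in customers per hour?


mu = 60 / avg_service_time = 60 / 28.14 = 2.13 per hour

2.13 per hour


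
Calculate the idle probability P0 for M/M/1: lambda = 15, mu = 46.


P0 = 1 - rho = 1 - 15/46 = 0.6739

0.6739


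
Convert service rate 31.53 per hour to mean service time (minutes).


Mean service time = 60/mu = 60/31.53 = 1.9 minutes

1.9 minutes


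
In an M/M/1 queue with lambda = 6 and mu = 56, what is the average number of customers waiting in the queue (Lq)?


rho = 6/56; Lq = rho^2/(1-rho) = 0.01

0.01


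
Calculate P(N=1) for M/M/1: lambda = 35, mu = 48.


rho = 35/48; P(n) = (1-rho)*rho^n = (1-35/48)*(35/48)^1 = 0.1975

0.1975


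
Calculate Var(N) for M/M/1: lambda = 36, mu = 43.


rho = 36/43; Var(N) = rho/(1-rho)^2 = 31.59

31.59


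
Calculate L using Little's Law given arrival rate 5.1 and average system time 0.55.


L = lambda * W = 5.1 * 0.55 = 2.81

2.81


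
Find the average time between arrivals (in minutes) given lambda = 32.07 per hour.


Mean interarrival time = 60/lambda = 60/32.07 = 1.87 minutes

1.87 minutes


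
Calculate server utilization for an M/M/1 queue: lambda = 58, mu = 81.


rho = lambda/mu = 58/81 = 0.716

0.716


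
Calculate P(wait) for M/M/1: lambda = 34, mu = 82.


P(wait) = rho = lambda/mu = 34/82 = 0.4146

0.4146


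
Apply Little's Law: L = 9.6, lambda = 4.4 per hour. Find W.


W = L / lambda = 9.6 / 4.4 = 2.1818 hours

2.1818 hours


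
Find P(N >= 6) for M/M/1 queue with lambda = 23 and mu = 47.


P(N >= 6) = rho^6 = (23/47)^6 = 0.0137

0.0137


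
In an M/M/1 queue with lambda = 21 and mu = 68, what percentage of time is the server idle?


Idle fraction = (1 - rho) * 100 = (1 - 21/68) * 100 = 69.1%

69.1%


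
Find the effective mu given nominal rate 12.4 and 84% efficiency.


Effective rate = mu * efficiency = 12.4 * 0.84 = 10.42 per hour

10.42 per hour


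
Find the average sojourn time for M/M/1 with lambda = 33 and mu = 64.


W = 1/(mu - lambda) = 1/(64 - 33) = 0.0323 hours

0.0323 hours


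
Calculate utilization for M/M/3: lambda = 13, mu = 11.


rho = lambda/(c*mu) = 13/(3*11) = 0.3939

0.3939


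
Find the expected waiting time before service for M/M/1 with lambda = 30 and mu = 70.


rho = 30/70; Wq = rho/(mu - lambda) = 0.0107 hours

0.0107 hours


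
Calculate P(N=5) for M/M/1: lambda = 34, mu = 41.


rho = 34/41; P(n) = (1-rho)*rho^n = (1-34/41)*(34/41)^5 = 0.067

0.067


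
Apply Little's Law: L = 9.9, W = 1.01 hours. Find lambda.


lambda = L / W = 9.9 / 1.01 = 9.8 per hour

9.8 per hour


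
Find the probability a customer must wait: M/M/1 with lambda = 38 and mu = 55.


P(wait) = rho = lambda/mu = 38/55 = 0.6909

0.6909


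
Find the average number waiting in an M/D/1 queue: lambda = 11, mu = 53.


M/D/1: Lq = rho^2 / (2*(1-rho)) where rho = 11/53; Lq = 0.03

0.03


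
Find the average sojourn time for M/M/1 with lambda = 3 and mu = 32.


W = 1/(mu - lambda) = 1/(32 - 3) = 0.0345 hours

0.0345 hours


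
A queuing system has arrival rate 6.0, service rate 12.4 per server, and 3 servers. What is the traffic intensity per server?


rho = lambda / (c * mu) = 6.0 / (3 * 12.4) = 0.1613

0.1613


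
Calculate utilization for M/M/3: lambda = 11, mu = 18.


rho = lambda/(c*mu) = 11/(3*18) = 0.2037

0.2037


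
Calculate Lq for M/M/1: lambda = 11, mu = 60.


rho = 11/60; Lq = rho^2/(1-rho) = 0.04

0.04


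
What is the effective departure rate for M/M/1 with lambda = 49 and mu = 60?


For a stable queue (lambda < mu), throughput = lambda = 49 per hour

49 per hour


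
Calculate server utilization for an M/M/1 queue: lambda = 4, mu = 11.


rho = lambda/mu = 4/11 = 0.3636

0.3636


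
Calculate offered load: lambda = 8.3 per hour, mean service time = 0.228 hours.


Offered load a = lambda * E[S] = 8.3 * 0.228 = 1.89 Erlangs

1.89 Erlangs


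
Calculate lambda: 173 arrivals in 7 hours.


lambda = total arrivals / time = 173 / 7 = 24.71 per hour

24.71 per hour


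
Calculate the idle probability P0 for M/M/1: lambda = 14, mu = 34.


P0 = 1 - rho = 1 - 14/34 = 0.5882

0.5882


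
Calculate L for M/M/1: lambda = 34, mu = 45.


rho = 34/45; L = rho/(1-rho) = 3.09

3.09


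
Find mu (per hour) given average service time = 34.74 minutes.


mu = 60 / avg_service_time = 60 / 34.74 = 1.73 per hour

1.73 per hour


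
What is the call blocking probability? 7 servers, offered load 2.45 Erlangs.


B(N,A) = (A^N/N!) / sum(A^k/k!, k=0..N) with N=7, A=2.45 = 0.0091

0.0091


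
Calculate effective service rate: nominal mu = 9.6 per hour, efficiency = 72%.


Effective rate = mu * efficiency = 9.6 * 0.72 = 6.91 per hour

6.91 per hour


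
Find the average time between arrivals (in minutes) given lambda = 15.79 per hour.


Mean interarrival time = 60/lambda = 60/15.79 = 3.8 minutes

3.8 minutes


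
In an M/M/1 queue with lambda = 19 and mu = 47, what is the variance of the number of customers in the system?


rho = 19/47; Var(N) = rho/(1-rho)^2 = 1.14

1.14


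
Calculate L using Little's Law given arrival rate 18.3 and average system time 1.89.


L = lambda * W = 18.3 * 1.89 = 34.59

34.59


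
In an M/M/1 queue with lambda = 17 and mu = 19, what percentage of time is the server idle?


Idle fraction = (1 - rho) * 100 = (1 - 17/19) * 100 = 10.5%

10.5%


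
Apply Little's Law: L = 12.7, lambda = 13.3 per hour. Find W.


W = L / lambda = 12.7 / 13.3 = 0.9549 hours

0.9549 hours


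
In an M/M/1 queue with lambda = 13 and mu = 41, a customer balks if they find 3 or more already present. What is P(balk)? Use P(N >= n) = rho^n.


P(N >= 3) = rho^3 = (13/41)^3 = 0.0319

0.0319


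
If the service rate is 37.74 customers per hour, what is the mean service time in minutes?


Mean service time = 60/mu = 60/37.74 = 1.59 minutes

1.59 minutes


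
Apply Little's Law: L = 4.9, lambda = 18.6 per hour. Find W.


W = L / lambda = 4.9 / 18.6 = 0.2634 hours

0.2634 hours


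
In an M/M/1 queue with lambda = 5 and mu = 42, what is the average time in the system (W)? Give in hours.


W = 1/(mu - lambda) = 1/(42 - 5) = 0.027 hours

0.027 hours


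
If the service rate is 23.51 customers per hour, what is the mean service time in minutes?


Mean service time = 60/mu = 60/23.51 = 2.55 minutes

2.55 minutes


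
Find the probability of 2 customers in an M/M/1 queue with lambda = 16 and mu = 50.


rho = 16/50; P(n) = (1-rho)*rho^n = (1-16/50)*(16/50)^2 = 0.0696

0.0696


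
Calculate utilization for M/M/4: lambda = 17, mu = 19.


rho = lambda/(c*mu) = 17/(4*19) = 0.2237

0.2237


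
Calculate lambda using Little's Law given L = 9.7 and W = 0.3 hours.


lambda = L / W = 9.7 / 0.3 = 32.33 per hour

32.33 per hour


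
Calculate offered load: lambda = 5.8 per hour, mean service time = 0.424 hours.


Offered load a = lambda * E[S] = 5.8 * 0.424 = 2.46 Erlangs

2.46 Erlangs


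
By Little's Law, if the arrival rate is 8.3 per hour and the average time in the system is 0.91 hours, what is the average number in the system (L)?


L = lambda * W = 8.3 * 0.91 = 7.55

7.55


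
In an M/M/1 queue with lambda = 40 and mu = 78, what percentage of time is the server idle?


Idle fraction = (1 - rho) * 100 = (1 - 40/78) * 100 = 48.7%

48.7%


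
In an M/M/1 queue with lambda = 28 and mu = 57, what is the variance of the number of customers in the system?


rho = 28/57; Var(N) = rho/(1-rho)^2 = 1.9

1.9


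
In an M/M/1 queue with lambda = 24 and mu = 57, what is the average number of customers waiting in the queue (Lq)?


rho = 24/57; Lq = rho^2/(1-rho) = 0.31

0.31


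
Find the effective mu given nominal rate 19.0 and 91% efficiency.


Effective rate = mu * efficiency = 19.0 * 0.91 = 17.29 per hour

17.29 per hour
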